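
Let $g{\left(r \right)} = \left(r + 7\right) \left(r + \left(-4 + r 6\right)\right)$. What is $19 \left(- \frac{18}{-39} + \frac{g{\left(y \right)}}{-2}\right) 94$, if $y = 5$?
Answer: $- \frac{4307832}{13} \approx -3.3137 \cdot 10^{5}$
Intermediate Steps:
$g{\left(r \right)} = \left(-4 + 7 r\right) \left(7 + r\right)$ ($g{\left(r \right)} = \left(7 + r\right) \left(r + \left(-4 + 6 r\right)\right) = \left(7 + r\right) \left(-4 + 7 r\right) = \left(-4 + 7 r\right) \left(7 + r\right)$)
$19 \left(- \frac{18}{-39} + \frac{g{\left(y \right)}}{-2}\right) 94 = 19 \left(- \frac{18}{-39} + \frac{-28 + 7 \cdot 5^{2} + 45 \cdot 5}{-2}\right) 94 = 19 \left(\left(-18\right) \left(- \frac{1}{39}\right) + \left(-28 + 7 \cdot 25 + 225\right) \left(- \frac{1}{2}\right)\right) 94 = 19 \left(\frac{6}{13} + \left(-28 + 175 + 225\right) \left(- \frac{1}{2}\right)\right) 94 = 19 \left(\frac{6}{13} + 372 \left(- \frac{1}{2}\right)\right) 94 = 19 \left(\frac{6}{13} - 186\right) 94 = 19 \left(- \frac{2412}{13}\right) 94 = \left(- \frac{45828}{13}\right) 94 = - \frac{4307832}{13}$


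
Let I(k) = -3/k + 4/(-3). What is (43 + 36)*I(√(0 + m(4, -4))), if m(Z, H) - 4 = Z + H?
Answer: -1343/6 ≈ -223.83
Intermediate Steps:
m(Z, H) = 4 + H + Z (m(Z, H) = 4 + (Z + H) = 4 + (H + Z) = 4 + H + Z)
I(k) = -4/3 - 3/k (I(k) = -3/k + 4*(-⅓) = -3/k - 4/3 = -4/3 - 3/k)
(43 + 36)*I(√(0 + m(4, -4))) = (43 + 36)*(-4/3 - 3/√(0 + (4 - 4 + 4))) = 79*(-4/3 - 3/√(0 + 4)) = 79*(-4/3 - 3/(√4)) = 79*(-4/3 - 3/2) = 79*(-17/6) = -1343/6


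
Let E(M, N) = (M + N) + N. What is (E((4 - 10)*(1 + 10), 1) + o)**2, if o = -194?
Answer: 66564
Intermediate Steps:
E(M, N) = M + 2*N
(E((4 - 10)*(1 + 10), 1) + o)**2 = (((4 - 10)*(1 + 10) + 2*1) - 194)**2 = ((-6*11 + 2) - 194)**2 = ((-66 + 2) - 194)**2 = (-64 - 194)**2 = (-258)**2 = 66564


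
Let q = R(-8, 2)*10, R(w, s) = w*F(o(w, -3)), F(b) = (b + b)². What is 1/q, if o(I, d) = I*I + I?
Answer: -1/1003520 ≈ -9.9649e-7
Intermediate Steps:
o(I, d) = I + I² (o(I, d) = I² + I = I + I²)
F(b) = 4*b² (F(b) = (2*b)² = 4*b²)
R(w, s) = 4*w³*(1 + w)² (R(w, s) = w*(4*(w*(1 + w))²) = w*(4*(w²*(1 + w)²)) = w*(4*w²*(1 + w)²) = 4*w³*(1 + w)²)
q = -1003520 (q = (4*(-8)³*(1 - 8)²)*10 = (4*(-512)*(-7)²)*10 = (4*(-512)*49)*10 = -100352*10 = -1003520)
1/q = 1/(-1003520) = -1/1003520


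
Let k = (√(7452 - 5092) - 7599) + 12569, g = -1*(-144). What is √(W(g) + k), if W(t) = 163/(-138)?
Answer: √(94626186 + 38088*√590)/138 ≈ 70.834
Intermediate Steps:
g = 144
W(t) = -163/138 (W(t) = 163*(-1/138) = -163/138)
k = 4970 + 2*√590 (k = (√2360 - 7599) + 12569 = (2*√590 - 7599) + 12569 = (-7599 + 2*√590) + 12569 = 4970 + 2*√590 ≈ 5018.6)
√(W(g) + k) = √(-163/138 + (4970 + 2*√590)) = √(685697/138 + 2*√590)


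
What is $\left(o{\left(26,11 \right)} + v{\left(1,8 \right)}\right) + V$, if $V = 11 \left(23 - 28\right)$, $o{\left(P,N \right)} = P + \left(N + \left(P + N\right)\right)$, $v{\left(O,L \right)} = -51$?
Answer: $-32$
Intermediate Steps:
$o{\left(P,N \right)} = 2 N + 2 P$ ($o{\left(P,N \right)} = P + \left(N + \left(N + P\right)\right) = P + \left(P + 2 N\right) = 2 N + 2 P$)
$V = -55$ ($V = 11 \left(-5\right) = -55$)
$\left(o{\left(26,11 \right)} + v{\left(1,8 \right)}\right) + V = \left(\left(2 \cdot 11 + 2 \cdot 26\right) - 51\right) - 55 = \left(\left(22 + 52\right) - 51\right) - 55 = \left(74 - 51\right) - 55 = 23 - 55 = -32$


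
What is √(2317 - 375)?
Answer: √1942 ≈ 44.068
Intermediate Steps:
√(2317 - 375) = √1942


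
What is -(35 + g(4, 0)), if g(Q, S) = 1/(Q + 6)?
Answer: -351/10 ≈ -35.100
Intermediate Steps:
g(Q, S) = 1/(6 + Q)
-(35 + g(4, 0)) = -(35 + 1/(6 + 4)) = -(35 + 1/10) = -1*351/10 = -351/10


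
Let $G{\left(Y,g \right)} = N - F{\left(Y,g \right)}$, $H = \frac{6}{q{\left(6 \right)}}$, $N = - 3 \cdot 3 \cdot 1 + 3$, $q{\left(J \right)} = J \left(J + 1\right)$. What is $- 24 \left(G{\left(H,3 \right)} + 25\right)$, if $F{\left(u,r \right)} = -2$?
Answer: $-504$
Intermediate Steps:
$q{\left(J \right)} = J \left(1 + J\right)$
$N = -6$ ($N = \left(-3\right) 3 + 3 = -9 + 3 = -6$)
$H = \frac{1}{7}$ ($H = \frac{6}{6 \left(1 + 6\right)} = \frac{6}{6 \cdot 7} = \frac{6}{42} = 6 \cdot \frac{1}{42} = \frac{1}{7} \approx 0.14286$)
$G{\left(Y,g \right)} = -4$ ($G{\left(Y,g \right)} = -6 - -2 = -6 + 2 = -4$)
$- 24 \left(G{\left(H,3 \right)} + 25\right) = - 24 \left(-4 + 25\right) = \left(-24\right) 21 = -504$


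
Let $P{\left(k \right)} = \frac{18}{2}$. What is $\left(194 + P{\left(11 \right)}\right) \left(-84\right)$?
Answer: $-17052$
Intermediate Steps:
$P{\left(k \right)} = 9$ ($P{\left(k \right)} = 18 \cdot \frac{1}{2} = 9$)
$\left(194 + P{\left(11 \right)}\right) \left(-84\right) = \left(194 + 9\right) \left(-84\right) = 203 \left(-84\right) = -17052$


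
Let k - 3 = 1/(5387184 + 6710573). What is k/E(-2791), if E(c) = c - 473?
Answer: -4536659/4935884856 ≈ -0.00091912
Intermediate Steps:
k = 36293272/12097757 (k = 3 + 1/(5387184 + 6710573) = 3 + 1/12097757 = 36293272/12097757 ≈ 3.0000)
E(c) = -473 + c
k/E(-2791) = 36293272/(12097757*(-473 - 2791)) = (36293272/12097757)/(-3264) = (36293272/12097757)*(-1/3264) = -4536659/4935884856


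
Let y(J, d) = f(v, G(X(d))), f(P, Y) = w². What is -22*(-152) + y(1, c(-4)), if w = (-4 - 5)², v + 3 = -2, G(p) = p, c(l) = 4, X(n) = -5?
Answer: 9905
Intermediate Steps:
v = -5 (v = -3 - 2 = -5)
w = 81 (w = (-9)² = 81)
f(P, Y) = 6561 (f(P, Y) = 81² = 6561)
y(J, d) = 6561
-22*(-152) + y(1, c(-4)) = -22*(-152) + 6561 = 3344 + 6561 = 9905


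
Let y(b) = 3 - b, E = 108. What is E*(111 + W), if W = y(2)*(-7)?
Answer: 11232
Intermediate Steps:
W = -7 (W = (3 - 1*2)*(-7) = (3 - 2)*(-7) = 1*(-7) = -7)
E*(111 + W) = 108*(111 - 7) = 108*104 = 11232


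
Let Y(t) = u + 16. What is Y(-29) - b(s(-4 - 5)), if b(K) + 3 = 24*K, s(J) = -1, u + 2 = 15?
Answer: 56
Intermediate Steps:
u = 13 (u = -2 + 15 = 13)
Y(t) = 29 (Y(t) = 13 + 16 = 29)
b(K) = -3 + 24*K
Y(-29) - b(s(-4 - 5)) = 29 - (-3 + 24*(-1)) = 29 - (-3 - 24) = 29 - 1*(-27) = 29 + 27 = 56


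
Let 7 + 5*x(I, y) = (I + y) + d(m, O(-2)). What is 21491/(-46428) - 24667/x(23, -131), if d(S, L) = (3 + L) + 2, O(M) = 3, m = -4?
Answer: 5723897843/4967796 ≈ 1152.2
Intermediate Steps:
d(S, L) = 5 + L
x(I, y) = 1/5 + I/5 + y/5 (x(I, y) = -7/5 + ((I + y) + (5 + 3))/5 = -7/5 + ((I + y) + 8)/5 = -7/5 + (8 + I + y)/5 = -7/5 + (8/5 + I/5 + y/5) = 1/5 + I/5 + y/5)
21491/(-46428) - 24667/x(23, -131) = 21491/(-46428) - 24667/(1/5 + (1/5)*23 + (1/5)*(-131)) = 21491*(-1/46428) - 24667/(1/5 + 23/5 - 131/5) = -21491/46428 - 24667/(-107/5) = -21491/46428 - 24667*(-5/107) = -21491/46428 + 123335/107 = 5723897843/4967796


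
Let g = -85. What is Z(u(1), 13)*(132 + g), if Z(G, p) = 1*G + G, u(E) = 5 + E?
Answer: 564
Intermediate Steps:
Z(G, p) = 2*G (Z(G, p) = G + G = 2*G)
Z(u(1), 13)*(132 + g) = (2*(5 + 1))*(132 - 85) = (2*6)*47 = 12*47 = 564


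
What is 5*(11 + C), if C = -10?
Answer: 5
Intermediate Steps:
5*(11 + C) = 5*(11 - 10) = 5*1 = 5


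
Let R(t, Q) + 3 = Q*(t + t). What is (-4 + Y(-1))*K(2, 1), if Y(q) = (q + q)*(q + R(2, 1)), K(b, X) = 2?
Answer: -8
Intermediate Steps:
R(t, Q) = -3 + 2*Q*t (R(t, Q) = -3 + Q*(t + t) = -3 + Q*(2*t) = -3 + 2*Q*t)
Y(q) = 2*q*(1 + q) (Y(q) = (q + q)*(q + (-3 + 2*1*2)) = (2*q)*(q + (-3 + 4)) = (2*q)*(q + 1) = (2*q)*(1 + q) = 2*q*(1 + q))
(-4 + Y(-1))*K(2, 1) = (-4 + 2*(-1)*(1 - 1))*2 = (-4 + 2*(-1)*0)*2 = (-4 + 0)*2 = -4*2 = -8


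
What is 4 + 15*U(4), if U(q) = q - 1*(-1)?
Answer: 79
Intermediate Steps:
U(q) = 1 + q (U(q) = q + 1 = 1 + q)
4 + 15*U(4) = 4 + 15*(1 + 4) = 4 + 15*5 = 4 + 75 = 79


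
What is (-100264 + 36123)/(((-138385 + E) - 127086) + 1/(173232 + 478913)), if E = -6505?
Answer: 41829232445/177367788519 ≈ 0.23583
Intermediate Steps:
(-100264 + 36123)/(((-138385 + E) - 127086) + 1/(173232 + 478913)) = (-100264 + 36123)/(((-138385 - 6505) - 127086) + 1/(173232 + 478913)) = -64141/((-144890 - 127086) + 1/652145) = -64141/(-271976 + 1/652145) = -64141/(-177367788519/652145) = -64141*(-652145/177367788519) = 41829232445/177367788519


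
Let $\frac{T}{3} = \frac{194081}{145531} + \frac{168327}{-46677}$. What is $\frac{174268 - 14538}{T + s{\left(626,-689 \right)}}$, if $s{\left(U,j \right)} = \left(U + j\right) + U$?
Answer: $\frac{361679327096170}{1259372696927} \approx 287.19$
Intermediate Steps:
$s{\left(U,j \right)} = j + 2 U$
$T = - \frac{15437677800}{2264316829}$ ($T = 3 \left(\frac{194081}{145531} + \frac{168327}{-46677}\right) = 3 \left(194081 \cdot \frac{1}{145531} + 168327 \left(- \frac{1}{46677}\right)\right) = 3 \left(\frac{194081}{145531} - \frac{56109}{15559}\right) = 3 \left(- \frac{5145892600}{2264316829}\right) = - \frac{15437677800}{2264316829} \approx -6.8178$)
$\frac{174268 - 14538}{T + s{\left(626,-689 \right)}} = \frac{174268 - 14538}{- \frac{15437677800}{2264316829} + \left(-689 + 2 \cdot 626\right)} = \frac{159730}{- \frac{15437677800}{2264316829} + \left(-689 + 1252\right)} = \frac{159730}{- \frac{15437677800}{2264316829} + 563} = \frac{159730}{\frac{1259372696927}{2264316829}} = 159730 \cdot \frac{2264316829}{1259372696927} = \frac{361679327096170}{1259372696927}$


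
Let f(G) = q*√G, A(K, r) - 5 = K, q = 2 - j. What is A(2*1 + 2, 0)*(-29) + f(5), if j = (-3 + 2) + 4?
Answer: -261 - √5 ≈ -263.24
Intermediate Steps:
j = 3 (j = -1 + 4 = 3)
q = -1 (q = 2 - 1*3 = 2 - 3 = -1)
A(K, r) = 5 + K
f(G) = -√G
A(2*1 + 2, 0)*(-29) + f(5) = (5 + (2*1 + 2))*(-29) - √5 = (5 + (2 + 2))*(-29) - √5 = (5 + 4)*(-29) - √5 = 9*(-29) - √5 = -261 - √5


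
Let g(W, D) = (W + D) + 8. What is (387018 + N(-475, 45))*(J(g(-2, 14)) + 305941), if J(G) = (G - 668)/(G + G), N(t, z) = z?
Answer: 592060854312/5 ≈ 1.1841e+11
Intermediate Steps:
g(W, D) = 8 + D + W (g(W, D) = (D + W) + 8 = 8 + D + W)
J(G) = (-668 + G)/(2*G) (J(G) = (-668 + G)/((2*G)) = (-668 + G)*(1/(2*G)) = (-668 + G)/(2*G))
(387018 + N(-475, 45))*(J(g(-2, 14)) + 305941) = (387018 + 45)*((-668 + (8 + 14 - 2))/(2*(8 + 14 - 2)) + 305941) = 387063*((1/2)*(-668 + 20)/20 + 305941) = 387063*((1/2)*(1/20)*(-648) + 305941) = 387063*(-81/5 + 305941) = 387063*(1529624/5) = 592060854312/5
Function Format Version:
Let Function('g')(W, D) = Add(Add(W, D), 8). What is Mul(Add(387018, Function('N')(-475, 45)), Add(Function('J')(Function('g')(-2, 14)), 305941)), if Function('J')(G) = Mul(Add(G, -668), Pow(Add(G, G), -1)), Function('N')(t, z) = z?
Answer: Rational(592060854312, 5) ≈ 1.1841e+11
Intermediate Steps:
Function('g')(W, D) = Add(8, D, W) (Function('g')(W, D) = Add(Add(D, W), 8) = Add(8, D, W))
Function('J')(G) = Mul(Rational(1, 2), Pow(G, -1), Add(-668, G)) (Function('J')(G) = Mul(Add(-668, G), Pow(Mul(2, G), -1)) = Mul(Add(-668, G), Mul(Rational(1, 2), Pow(G, -1))) = Mul(Rational(1, 2), Pow(G, -1), Add(-668, G)))
Mul(Add(387018, Function('N')(-475, 45)), Add(Function('J')(Function('g')(-2, 14)), 305941)) = Mul(Add(387018, 45), Add(Mul(Rational(1, 2), Pow(Add(8, 14, -2), -1), Add(-668, Add(8, 14, -2))), 305941)) = Mul(387063, Add(Mul(Rational(1, 2), Pow(20, -1), Add(-668, 20)), 305941)) = Mul(387063, Add(Mul(Rational(1, 2), Rational(1, 20), -648), 305941)) = Mul(387063, Add(Rational(-81, 5), 305941)) = Mul(387063, Rational(1529624, 5)) = Rational(592060854312, 5)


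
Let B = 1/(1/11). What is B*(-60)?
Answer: -660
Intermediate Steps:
B = 11 (B = 1/(1/11) = 11)
B*(-60) = 11*(-60) = -660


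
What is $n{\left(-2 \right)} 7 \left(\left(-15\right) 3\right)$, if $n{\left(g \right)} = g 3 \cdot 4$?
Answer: $7560$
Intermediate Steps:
$n{\left(g \right)} = 12 g$ ($n{\left(g \right)} = 3 g 4 = 12 g$)
$n{\left(-2 \right)} 7 \left(\left(-15\right) 3\right) = 12 \left(-2\right) 7 \left(\left(-15\right) 3\right) = - 24 \cdot 7 \left(-45\right) = \left(-24\right) \left(-315\right) = 7560$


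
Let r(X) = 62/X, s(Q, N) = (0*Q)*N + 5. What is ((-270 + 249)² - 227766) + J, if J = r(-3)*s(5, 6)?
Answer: -682285/3 ≈ -2.2743e+5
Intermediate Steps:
s(Q, N) = 5 (s(Q, N) = 0*N + 5 = 0 + 5 = 5)
J = -310/3 (J = (62/(-3))*5 = (62*(-⅓))*5 = -62/3*5 = -310/3 ≈ -103.33)
((-270 + 249)² - 227766) + J = ((-270 + 249)² - 227766) - 310/3 = ((-21)² - 227766) - 310/3 = (441 - 227766) - 310/3 = -227325 - 310/3 = -682285/3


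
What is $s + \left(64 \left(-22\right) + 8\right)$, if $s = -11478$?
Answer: $-12878$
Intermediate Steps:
$s + \left(64 \left(-22\right) + 8\right) = -11478 + \left(64 \left(-22\right) + 8\right) = -11478 + \left(-1408 + 8\right) = -11478 - 1400 = -12878$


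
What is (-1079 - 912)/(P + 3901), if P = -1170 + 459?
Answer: -181/290 ≈ -0.62414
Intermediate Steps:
P = -711
(-1079 - 912)/(P + 3901) = (-1079 - 912)/(-711 + 3901) = -1991/3190 = -1991*1/3190 = -181/290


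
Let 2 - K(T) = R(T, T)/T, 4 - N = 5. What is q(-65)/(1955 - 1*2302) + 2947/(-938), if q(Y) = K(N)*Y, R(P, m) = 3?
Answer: -102537/46498 ≈ -2.2052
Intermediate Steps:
N = -1 (N = 4 - 1*5 = 4 - 5 = -1)
K(T) = 2 - 3/T
q(Y) = 5*Y (q(Y) = (2 - 3/(-1))*Y = (2 - 3*(-1))*Y = (2 + 3)*Y = 5*Y)
q(-65)/(1955 - 1*2302) + 2947/(-938) = (5*(-65))/(1955 - 1*2302) + 2947/(-938) = -325/(1955 - 2302) + 2947*(-1/938) = -325/(-347) - 421/134 = -325*(-1/347) - 421/134 = 325/347 - 421/134 = -102537/46498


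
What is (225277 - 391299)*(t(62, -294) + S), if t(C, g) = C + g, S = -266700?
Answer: 44316584504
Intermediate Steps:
(225277 - 391299)*(t(62, -294) + S) = (225277 - 391299)*((62 - 294) - 266700) = -166022*(-232 - 266700) = -166022*(-266932) = 44316584504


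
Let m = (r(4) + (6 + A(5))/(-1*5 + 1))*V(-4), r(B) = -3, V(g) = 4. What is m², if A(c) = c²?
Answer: 1849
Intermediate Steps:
m = -43 (m = (-3 + (6 + 5²)/(-1*5 + 1))*4 = (-3 + (6 + 25)/(-5 + 1))*4 = (-3 + 31/(-4))*4 = (-3 + 31*(-¼))*4 = (-3 - 31/4)*4 = -43/4*4 = -43)
m² = (-43)² = 1849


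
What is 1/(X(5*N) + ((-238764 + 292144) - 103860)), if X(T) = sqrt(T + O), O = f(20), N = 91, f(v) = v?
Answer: -10096/509645985 - sqrt(19)/509645985 ≈ -1.9818e-5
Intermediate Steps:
O = 20
X(T) = sqrt(20 + T) (X(T) = sqrt(T + 20) = sqrt(20 + T))
1/(X(5*N) + ((-238764 + 292144) - 103860)) = 1/(sqrt(20 + 5*91) + ((-238764 + 292144) - 103860)) = 1/(sqrt(20 + 455) + (53380 - 103860)) = 1/(sqrt(475) - 50480) = 1/(5*sqrt(19) - 50480) = 1/(-50480 + 5*sqrt(19))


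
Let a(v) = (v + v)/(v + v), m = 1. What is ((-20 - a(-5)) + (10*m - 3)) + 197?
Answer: 183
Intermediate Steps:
a(v) = 1 (a(v) = (2*v)/((2*v)) = (2*v)*(1/(2*v)) = 1)
((-20 - a(-5)) + (10*m - 3)) + 197 = ((-20 - 1*1) + (10*1 - 3)) + 197 = ((-20 - 1) + (10 - 3)) + 197 = (-21 + 7) + 197 = -14 + 197 = 183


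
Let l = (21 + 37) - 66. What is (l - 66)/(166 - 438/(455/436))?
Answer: 16835/57719 ≈ 0.29167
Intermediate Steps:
l = -8 (l = 58 - 66 = -8)
(l - 66)/(166 - 438/(455/436)) = (-8 - 66)/(166 - 438/(455/436)) = -74/(166 - 438/(455*(1/436))) = -74/(166 - 438/455/436) = -74/(166 - 438*436/455) = -74/(166 - 190968/455) = -74/(-115438/455) = -74*(-455/115438) = 16835/57719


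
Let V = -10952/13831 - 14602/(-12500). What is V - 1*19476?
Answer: -1683545944869/86443750 ≈ -19476.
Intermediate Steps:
V = 32530131/86443750 (V = -10952*1/13831 - 14602*(-1/12500) = -10952/13831 + 7301/6250 = 32530131/86443750 ≈ 0.37632)
V - 1*19476 = 32530131/86443750 - 1*19476 = 32530131/86443750 - 19476 = -1683545944869/86443750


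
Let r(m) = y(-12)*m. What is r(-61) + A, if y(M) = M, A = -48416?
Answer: -47684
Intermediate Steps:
r(m) = -12*m
r(-61) + A = -12*(-61) - 48416 = 732 - 48416 = -47684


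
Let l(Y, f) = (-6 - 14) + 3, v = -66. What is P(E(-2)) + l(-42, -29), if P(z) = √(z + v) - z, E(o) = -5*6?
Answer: 13 + 4*I*√6 ≈ 13.0 + 9.798*I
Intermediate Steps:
l(Y, f) = -17 (l(Y, f) = -20 + 3 = -17)
E(o) = -30
P(z) = √(-66 + z) - z (P(z) = √(z - 66) - z = √(-66 + z) - z)
P(E(-2)) + l(-42, -29) = (√(-66 - 30) - 1*(-30)) - 17 = (√(-96) + 30) - 17 = (4*I*√6 + 30) - 17 = (30 + 4*I*√6) - 17 = 13 + 4*I*√6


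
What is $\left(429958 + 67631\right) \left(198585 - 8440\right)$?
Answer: $94614060405$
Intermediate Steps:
$\left(429958 + 67631\right) \left(198585 - 8440\right) = 497589 \left(198585 - 8440\right) = 497589 \cdot 190145 = 94614060405$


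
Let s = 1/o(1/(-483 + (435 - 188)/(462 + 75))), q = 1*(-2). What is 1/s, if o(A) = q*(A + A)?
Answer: 537/64781 ≈ 0.0082895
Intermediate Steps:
q = -2
o(A) = -4*A (o(A) = -2*(A + A) = -4*A)
s = 64781/537 (s = 1/(-4/(-483 + (435 - 188)/(462 + 75))) = 1/(-4/(-483 + 247/537)) = 1/(-4/(-259124/537)) = 1/(-4*(-537/259124)) = 1/(537/64781) = 64781/537 ≈ 120.64)
1/s = 1/(64781/537) = 537/64781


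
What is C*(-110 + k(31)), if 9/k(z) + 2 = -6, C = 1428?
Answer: -317373/2 ≈ -1.5869e+5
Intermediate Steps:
k(z) = -9/8 (k(z) = 9/(-2 - 6) = 9/(-8) = 9*(-⅛) = -9/8)
C*(-110 + k(31)) = 1428*(-110 - 9/8) = 1428*(-889/8) = -317373/2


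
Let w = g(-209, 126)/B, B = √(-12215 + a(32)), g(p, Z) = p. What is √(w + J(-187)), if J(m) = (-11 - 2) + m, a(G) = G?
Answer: √(-29685097800 + 2546247*I*√12183)/12183 ≈ 0.066945 + 14.142*I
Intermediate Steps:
J(m) = -13 + m
B = I*√12183 (B = √(-12215 + 32) = √(-12183) = I*√12183 ≈ 110.38*I)
w = 209*I*√12183/12183 (w = -209*(-I*√12183/12183) = -(-209)*I*√12183/12183 = 209*I*√12183/12183 ≈ 1.8935*I)
√(w + J(-187)) = √(209*I*√12183/12183 + (-13 - 187)) = √(209*I*√12183/12183 - 200) = √(-200 + 209*I*√12183/12183)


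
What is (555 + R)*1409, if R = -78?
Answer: 672093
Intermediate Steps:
(555 + R)*1409 = (555 - 78)*1409 = 477*1409 = 672093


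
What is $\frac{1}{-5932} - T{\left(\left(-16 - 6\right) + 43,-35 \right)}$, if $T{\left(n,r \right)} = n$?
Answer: $- \frac{124573}{5932} \approx -21.0$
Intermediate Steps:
$\frac{1}{-5932} - T{\left(\left(-16 - 6\right) + 43,-35 \right)} = \frac{1}{-5932} - \left(\left(-16 - 6\right) + 43\right) = - \frac{1}{5932} - \left(-22 + 43\right) = - \frac{1}{5932} - 21 = - \frac{124573}{5932}$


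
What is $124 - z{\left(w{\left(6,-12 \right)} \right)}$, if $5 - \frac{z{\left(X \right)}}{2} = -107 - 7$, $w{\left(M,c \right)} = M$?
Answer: $-114$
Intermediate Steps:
$z{\left(X \right)} = 238$ ($z{\left(X \right)} = 10 - 2 \left(-107 - 7\right) = 10 - -228 = 10 + 228 = 238$)
$124 - z{\left(w{\left(6,-12 \right)} \right)} = 124 - 238 = -114$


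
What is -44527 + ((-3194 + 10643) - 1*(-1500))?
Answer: -35578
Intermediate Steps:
-44527 + ((-3194 + 10643) - 1*(-1500)) = -44527 + (7449 + 1500) = -44527 + 8949 = -35578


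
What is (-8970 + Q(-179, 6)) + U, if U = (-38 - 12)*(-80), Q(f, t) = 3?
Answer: -4967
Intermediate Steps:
U = 4000 (U = -50*(-80) = 4000)
(-8970 + Q(-179, 6)) + U = (-8970 + 3) + 4000 = -8967 + 4000 = -4967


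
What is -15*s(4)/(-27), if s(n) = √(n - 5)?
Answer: 5*I/9 ≈ 0.55556*I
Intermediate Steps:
s(n) = √(-5 + n)
-15*s(4)/(-27) = -15*√(-5 + 4)/(-27) = -15*√(-1)*(-1)/27 = -15*I*(-1)/27 = -(-5)*I/9 = 5*I/9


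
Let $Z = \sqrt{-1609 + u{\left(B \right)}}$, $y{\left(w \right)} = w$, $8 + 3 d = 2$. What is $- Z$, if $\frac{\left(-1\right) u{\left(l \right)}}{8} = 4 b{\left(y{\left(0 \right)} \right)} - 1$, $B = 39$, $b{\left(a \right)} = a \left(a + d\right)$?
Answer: $- i \sqrt{1601} \approx - 40.013 i$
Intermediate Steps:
$d = -2$ ($d = - \frac{8}{3} + \frac{1}{3} \cdot 2 = - \frac{8}{3} + \frac{2}{3} = -2$)
$b{\left(a \right)} = a \left(-2 + a\right)$ ($b{\left(a \right)} = a \left(a - 2\right) = a \left(-2 + a\right)$)
$u{\left(l \right)} = 8$ ($u{\left(l \right)} = - 8 \left(4 \cdot 0 \left(-2 + 0\right) - 1\right) = - 8 \left(4 \cdot 0 \left(-2\right) - 1\right) = - 8 \left(4 \cdot 0 - 1\right) = - 8 \left(0 - 1\right) = \left(-8\right) \left(-1\right) = 8$)
$Z = i \sqrt{1601}$ ($Z = \sqrt{-1609 + 8} = \sqrt{-1601} = i \sqrt{1601} \approx 40.013 i$)
$- Z = - i \sqrt{1601}$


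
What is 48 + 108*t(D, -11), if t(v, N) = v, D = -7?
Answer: -708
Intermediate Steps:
48 + 108*t(D, -11) = 48 + 108*(-7) = 48 - 756 = -708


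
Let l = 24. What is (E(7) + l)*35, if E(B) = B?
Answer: 1085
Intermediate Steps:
(E(7) + l)*35 = (7 + 24)*35 = 31*35 = 1085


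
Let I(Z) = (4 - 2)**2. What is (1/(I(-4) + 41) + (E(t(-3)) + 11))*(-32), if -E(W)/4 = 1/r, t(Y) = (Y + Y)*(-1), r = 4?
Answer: -14432/45 ≈ -320.71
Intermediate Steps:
t(Y) = -2*Y (t(Y) = (2*Y)*(-1) = -2*Y)
I(Z) = 4 (I(Z) = 2**2 = 4)
E(W) = -1 (E(W) = -4/4 = -4*1/4 = -1)
(1/(I(-4) + 41) + (E(t(-3)) + 11))*(-32) = (1/(4 + 41) + (-1 + 11))*(-32) = (1/45 + 10)*(-32) = (451/45)*(-32) = -14432/45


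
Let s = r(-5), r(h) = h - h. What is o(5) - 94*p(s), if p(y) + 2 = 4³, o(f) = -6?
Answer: -5834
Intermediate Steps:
r(h) = 0
s = 0
p(y) = 62 (p(y) = -2 + 4³ = -2 + 64 = 62)
o(5) - 94*p(s) = -6 - 94*62 = -6 - 5828 = -5834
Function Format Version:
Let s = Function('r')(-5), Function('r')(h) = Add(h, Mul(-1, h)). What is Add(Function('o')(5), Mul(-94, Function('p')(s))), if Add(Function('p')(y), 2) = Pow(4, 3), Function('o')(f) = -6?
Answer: -5834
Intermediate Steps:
Function('r')(h) = 0
s = 0
Function('p')(y) = 62 (Function('p')(y) = Add(-2, Pow(4, 3)) = Add(-2, 64) = 62)
Add(Function('o')(5), Mul(-94, Function('p')(s))) = Add(-6, Mul(-94, 62)) = Add(-6, -5828) = -5834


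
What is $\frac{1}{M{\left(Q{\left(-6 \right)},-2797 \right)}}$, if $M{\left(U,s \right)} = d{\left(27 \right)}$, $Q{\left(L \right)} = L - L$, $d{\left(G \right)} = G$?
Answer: $\frac{1}{27} \approx 0.037037$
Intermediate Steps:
$Q{\left(L \right)} = 0$
$M{\left(U,s \right)} = 27$
$\frac{1}{M{\left(Q{\left(-6 \right)},-2797 \right)}} = \frac{1}{27}$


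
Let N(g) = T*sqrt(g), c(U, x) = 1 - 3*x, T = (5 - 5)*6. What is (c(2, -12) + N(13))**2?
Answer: 1369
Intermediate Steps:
T = 0 (T = 0*6 = 0)
N(g) = 0 (N(g) = 0*sqrt(g) = 0)
(c(2, -12) + N(13))**2 = ((1 - 3*(-12)) + 0)**2 = ((1 + 36) + 0)**2 = (37 + 0)**2 = 37**2 = 1369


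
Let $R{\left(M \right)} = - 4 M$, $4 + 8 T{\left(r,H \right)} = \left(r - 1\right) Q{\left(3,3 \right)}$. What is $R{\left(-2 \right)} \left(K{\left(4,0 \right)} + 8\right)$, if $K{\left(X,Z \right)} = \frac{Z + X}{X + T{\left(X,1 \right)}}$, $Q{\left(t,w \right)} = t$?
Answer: $\frac{2624}{37} \approx 70.919$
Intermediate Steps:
$T{\left(r,H \right)} = - \frac{7}{8} + \frac{3 r}{8}$ ($T{\left(r,H \right)} = - \frac{1}{2} + \frac{\left(r - 1\right) 3}{8} = - \frac{1}{2} + \frac{\left(-1 + r\right) 3}{8} = - \frac{1}{2} + \frac{-3 + 3 r}{8} = - \frac{1}{2} + \left(- \frac{3}{8} + \frac{3 r}{8}\right) = - \frac{7}{8} + \frac{3 r}{8}$)
$K{\left(X,Z \right)} = \frac{X + Z}{- \frac{7}{8} + \frac{11 X}{8}}$ ($K{\left(X,Z \right)} = \frac{Z + X}{X + \left(- \frac{7}{8} + \frac{3 X}{8}\right)} = \frac{X + Z}{- \frac{7}{8} + \frac{11 X}{8}}$)
$R{\left(-2 \right)} \left(K{\left(4,0 \right)} + 8\right) = \left(-4\right) \left(-2\right) \left(\frac{8 \left(4 + 0\right)}{-7 + 11 \cdot 4} + 8\right) = 8 \left(8 \frac{1}{-7 + 44} \cdot 4 + 8\right) = 8 \left(8 \cdot \frac{1}{37} \cdot 4 + 8\right) = 8 \left(\frac{32}{37} + 8\right) = 8 \cdot \frac{328}{37} = \frac{2624}{37}$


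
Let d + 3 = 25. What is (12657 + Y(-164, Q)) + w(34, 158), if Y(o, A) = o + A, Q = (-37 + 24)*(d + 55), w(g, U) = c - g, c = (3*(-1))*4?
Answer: 11446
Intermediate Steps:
d = 22 (d = -3 + 25 = 22)
c = -12 (c = -3*4 = -12)
w(g, U) = -12 - g
Q = -1001 (Q = (-37 + 24)*(22 + 55) = -13*77 = -1001)
Y(o, A) = A + o
(12657 + Y(-164, Q)) + w(34, 158) = (12657 + (-1001 - 164)) + (-12 - 1*34) = (12657 - 1165) + (-12 - 34) = 11492 - 46 = 11446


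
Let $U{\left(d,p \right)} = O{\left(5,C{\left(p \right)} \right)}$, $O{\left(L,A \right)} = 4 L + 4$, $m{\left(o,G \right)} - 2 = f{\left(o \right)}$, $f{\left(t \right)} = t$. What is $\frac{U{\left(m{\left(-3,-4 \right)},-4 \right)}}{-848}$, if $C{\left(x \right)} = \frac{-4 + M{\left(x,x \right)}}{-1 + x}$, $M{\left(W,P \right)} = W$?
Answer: $- \frac{3}{106} \approx -0.028302$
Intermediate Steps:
$m{\left(o,G \right)} = 2 + o$
$C{\left(x \right)} = \frac{-4 + x}{-1 + x}$
$O{\left(L,A \right)} = 4 + 4 L$
$U{\left(d,p \right)} = 24$ ($U{\left(d,p \right)} = 4 + 4 \cdot 5 = 4 + 20 = 24$)
$\frac{U{\left(m{\left(-3,-4 \right)},-4 \right)}}{-848} = \frac{24}{-848} = 24 \left(- \frac{1}{848}\right) = - \frac{3}{106}$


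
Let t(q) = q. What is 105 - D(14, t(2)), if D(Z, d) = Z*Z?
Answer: -91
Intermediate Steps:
D(Z, d) = Z**2
105 - D(14, t(2)) = 105 - 1*14**2 = 105 - 1*196 = 105 - 196 = -91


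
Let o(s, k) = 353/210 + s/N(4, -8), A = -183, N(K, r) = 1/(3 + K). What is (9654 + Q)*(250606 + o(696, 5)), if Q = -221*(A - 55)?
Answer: 1669932715358/105 ≈ 1.5904e+10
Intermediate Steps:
o(s, k) = 353/210 + 7*s (o(s, k) = 353/210 + s/(1/(3 + 4)) = 353*(1/210) + s/(1/7) = 353/210 + s/(⅐) = 353/210 + s*7 = 353/210 + 7*s)
Q = 52598 (Q = -221*(-183 - 55) = -221*(-238) = 52598)
(9654 + Q)*(250606 + o(696, 5)) = (9654 + 52598)*(250606 + (353/210 + 7*696)) = 62252*(250606 + (353/210 + 4872)) = 62252*(250606 + 1023473/210) = 62252*(53650733/210) = 1669932715358/105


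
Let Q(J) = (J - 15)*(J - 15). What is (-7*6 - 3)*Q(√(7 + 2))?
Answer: -6480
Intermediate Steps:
Q(J) = (-15 + J)² (Q(J) = (-15 + J)*(-15 + J) = (-15 + J)²)
(-7*6 - 3)*Q(√(7 + 2)) = (-7*6 - 3)*(-15 + √(7 + 2))² = (-42 - 3)*(-15 + √9)² = -45*(-15 + 3)² = -45*(-12)² = -45*144 = -6480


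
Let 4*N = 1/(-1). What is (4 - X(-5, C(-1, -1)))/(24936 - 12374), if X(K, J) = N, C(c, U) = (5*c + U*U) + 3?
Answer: 17/50248 ≈ 0.00033832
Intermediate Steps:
C(c, U) = 3 + U² + 5*c (C(c, U) = (5*c + U²) + 3 = (U² + 5*c) + 3 = 3 + U² + 5*c)
N = -¼ (N = (¼)/(-1) = (¼)*(-1) = -¼ ≈ -0.25000)
X(K, J) = -¼
(4 - X(-5, C(-1, -1)))/(24936 - 12374) = (4 - 1*(-¼))/(24936 - 12374) = (4 + ¼)/12562 = (17/4)*(1/12562) = 17/50248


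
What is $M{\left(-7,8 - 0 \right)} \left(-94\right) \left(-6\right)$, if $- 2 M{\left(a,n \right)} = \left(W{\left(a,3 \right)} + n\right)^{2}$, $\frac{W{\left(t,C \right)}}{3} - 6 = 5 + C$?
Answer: $-705000$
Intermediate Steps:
$W{\left(t,C \right)} = 33 + 3 C$ ($W{\left(t,C \right)} = 18 + 3 \left(5 + C\right) = 18 + \left(15 + 3 C\right) = 33 + 3 C$)
$M{\left(a,n \right)} = - \frac{\left(42 + n\right)^{2}}{2}$ ($M{\left(a,n \right)} = - \frac{\left(\left(33 + 3 \cdot 3\right) + n\right)^{2}}{2} = - \frac{\left(\left(33 + 9\right) + n\right)^{2}}{2} = - \frac{\left(42 + n\right)^{2}}{2}$)
$M{\left(-7,8 - 0 \right)} \left(-94\right) \left(-6\right) = - \frac{\left(42 + \left(8 - 0\right)\right)^{2}}{2} \left(-94\right) \left(-6\right) = - \frac{\left(42 + \left(8 + 0\right)\right)^{2}}{2} \left(-94\right) \left(-6\right) = - \frac{\left(42 + 8\right)^{2}}{2} \left(-94\right) \left(-6\right) = - \frac{50^{2}}{2} \left(-94\right) \left(-6\right) = \left(- \frac{1}{2}\right) 2500 \left(-94\right) \left(-6\right) = \left(-1250\right) \left(-94\right) \left(-6\right) = 117500 \left(-6\right) = -705000$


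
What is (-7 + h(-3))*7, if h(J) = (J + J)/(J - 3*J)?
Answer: -56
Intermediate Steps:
h(J) = -1 (h(J) = (2*J)/((-2*J)) = (2*J)*(-1/(2*J)) = -1)
(-7 + h(-3))*7 = (-7 - 1)*7 = -8*7 = -56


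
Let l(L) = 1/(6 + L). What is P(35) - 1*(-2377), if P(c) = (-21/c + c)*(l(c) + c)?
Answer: 734277/205 ≈ 3581.8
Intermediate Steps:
P(c) = (c + 1/(6 + c))*(c - 21/c) (P(c) = (-21/c + c)*(1/(6 + c) + c) = (c - 21/c)*(c + 1/(6 + c)) = (c + 1/(6 + c))*(c - 21/c))
P(35) - 1*(-2377) = (-21 + 35⁴ - 126*35 - 20*35² + 6*35³)/(35*(6 + 35)) - 1*(-2377) = (1/35)*(-21 + 1500625 - 4410 - 20*1225 + 6*42875)/41 + 2377 = (1/35)*(1/41)*(-21 + 1500625 - 4410 - 24500 + 257250) + 2377 = (1/35)*(1/41)*1728944 + 2377 = 246992/205 + 2377 = 734277/205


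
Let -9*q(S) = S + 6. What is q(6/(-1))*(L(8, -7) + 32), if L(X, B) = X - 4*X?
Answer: 0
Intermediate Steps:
L(X, B) = -3*X
q(S) = -⅔ - S/9 (q(S) = -(S + 6)/9 = -(6 + S)/9 = -⅔ - S/9)
q(6/(-1))*(L(8, -7) + 32) = (-⅔ - 2/(3*(-1)))*(-3*8 + 32) = (-⅔ - 2*(-1)/3)*(-24 + 32) = (-⅔ - ⅑*(-6))*8 = (-⅔ + ⅔)*8 = 0*8 = 0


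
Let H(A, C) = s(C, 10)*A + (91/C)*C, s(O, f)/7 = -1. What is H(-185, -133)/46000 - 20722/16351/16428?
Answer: 46418263501/1544531811000 ≈ 0.030053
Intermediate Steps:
s(O, f) = -7 (s(O, f) = 7*(-1) = -7)
H(A, C) = 91 - 7*A (H(A, C) = -7*A + (91/C)*C = -7*A + 91 = 91 - 7*A)
H(-185, -133)/46000 - 20722/16351/16428 = (91 - 7*(-185))/46000 - 20722/16351/16428 = (91 + 1295)*(1/46000) - 20722*1/16351*(1/16428) = 1386*(1/46000) - 20722/16351*1/16428 = 693/23000 - 10361/134307114 = 46418263501/1544531811000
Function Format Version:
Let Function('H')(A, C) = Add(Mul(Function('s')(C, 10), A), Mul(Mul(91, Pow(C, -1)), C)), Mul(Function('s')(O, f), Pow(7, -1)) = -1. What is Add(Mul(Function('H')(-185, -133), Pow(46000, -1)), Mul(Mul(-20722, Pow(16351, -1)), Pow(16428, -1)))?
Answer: Rational(46418263501, 1544531811000) ≈ 0.030053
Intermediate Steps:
Function('s')(O, f) = -7 (Function('s')(O, f) = Mul(7, -1) = -7)
Function('H')(A, C) = Add(91, Mul(-7, A)) (Function('H')(A, C) = Add(Mul(-7, A), Mul(Mul(91, Pow(C, -1)), C)) = Add(Mul(-7, A), 91) = Add(91, Mul(-7, A)))
Add(Mul(Function('H')(-185, -133), Pow(46000, -1)), Mul(Mul(-20722, Pow(16351, -1)), Pow(16428, -1))) = Add(Mul(Add(91, Mul(-7, -185)), Pow(46000, -1)), Mul(Mul(-20722, Pow(16351, -1)), Pow(16428, -1))) = Add(Mul(Add(91, 1295), Rational(1, 46000)), Mul(Mul(-20722, Rational(1, 16351)), Rational(1, 16428))) = Add(Mul(1386, Rational(1, 46000)), Mul(Rational(-20722, 16351), Rational(1, 16428))) = Add(Rational(693, 23000), Rational(-10361, 134307114)) = Rational(46418263501, 1544531811000)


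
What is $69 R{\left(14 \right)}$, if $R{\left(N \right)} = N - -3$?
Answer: $1173$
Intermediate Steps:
$R{\left(N \right)} = 3 + N$ ($R{\left(N \right)} = N + 3 = 3 + N$)
$69 R{\left(14 \right)} = 69 \left(3 + 14\right) = 69 \cdot 17 = 1173$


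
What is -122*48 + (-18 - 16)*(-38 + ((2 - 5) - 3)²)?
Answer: -5788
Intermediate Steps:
-122*48 + (-18 - 16)*(-38 + ((2 - 5) - 3)²) = -5856 - 34*(-38 + (-3 - 3)²) = -5856 - 34*(-38 + (-6)²) = -5856 - 34*(-38 + 36) = -5856 - 34*(-2) = -5856 + 68 = -5788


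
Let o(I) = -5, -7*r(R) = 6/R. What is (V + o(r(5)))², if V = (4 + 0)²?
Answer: 121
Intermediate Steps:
r(R) = -6/(7*R)
V = 16 (V = 4² = 16)
(V + o(r(5)))² = (16 - 5)² = 11² = 121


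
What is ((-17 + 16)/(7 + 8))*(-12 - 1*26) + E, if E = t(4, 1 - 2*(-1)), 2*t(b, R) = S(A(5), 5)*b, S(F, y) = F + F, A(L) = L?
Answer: 338/15 ≈ 22.533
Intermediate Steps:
S(F, y) = 2*F
t(b, R) = 5*b (t(b, R) = ((2*5)*b)/2 = (10*b)/2 = 5*b)
E = 20 (E = 5*4 = 20)
((-17 + 16)/(7 + 8))*(-12 - 1*26) + E = ((-17 + 16)/(7 + 8))*(-12 - 1*26) + 20 = (-1/15)*(-12 - 26) + 20 = -1*1/15*(-38) + 20 = -1/15*(-38) + 20 = 38/15 + 20 = 338/15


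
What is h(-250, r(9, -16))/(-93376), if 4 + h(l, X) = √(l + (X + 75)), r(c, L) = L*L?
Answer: -5/93376 ≈ -5.3547e-5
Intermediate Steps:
r(c, L) = L²
h(l, X) = -4 + √(75 + X + l) (h(l, X) = -4 + √(l + (X + 75)) = -4 + √(l + (75 + X)) = -4 + √(75 + X + l))
h(-250, r(9, -16))/(-93376) = (-4 + √(75 + (-16)² - 250))/(-93376) = (-4 + √(75 + 256 - 250))*(-1/93376) = (-4 + √81)*(-1/93376) = (-4 + 9)*(-1/93376) = 5*(-1/93376) = -5/93376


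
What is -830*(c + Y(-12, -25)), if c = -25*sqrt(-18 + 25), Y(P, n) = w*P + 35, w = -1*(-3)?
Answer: 830 + 20750*sqrt(7) ≈ 55729.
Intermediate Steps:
w = 3
Y(P, n) = 35 + 3*P (Y(P, n) = 3*P + 35 = 35 + 3*P)
c = -25*sqrt(7) ≈ -66.144
-830*(c + Y(-12, -25)) = -830*(-25*sqrt(7) + (35 + 3*(-12))) = -830*(-25*sqrt(7) + (35 - 36)) = -830*(-25*sqrt(7) - 1) = -830*(-1 - 25*sqrt(7)) = 830 + 20750*sqrt(7)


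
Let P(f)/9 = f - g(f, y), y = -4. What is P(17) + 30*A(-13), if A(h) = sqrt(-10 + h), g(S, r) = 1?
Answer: 144 + 30*I*sqrt(23) ≈ 144.0 + 143.88*I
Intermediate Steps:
P(f) = -9 + 9*f (P(f) = 9*(f - 1*1) = 9*(f - 1) = 9*(-1 + f) = -9 + 9*f)
P(17) + 30*A(-13) = (-9 + 9*17) + 30*sqrt(-10 - 13) = (-9 + 153) + 30*sqrt(-23) = 144 + 30*(I*sqrt(23)) = 144 + 30*I*sqrt(23)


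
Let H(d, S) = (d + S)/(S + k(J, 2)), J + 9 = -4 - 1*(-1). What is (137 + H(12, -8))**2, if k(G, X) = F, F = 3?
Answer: 463761/25 ≈ 18550.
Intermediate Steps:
J = -12 (J = -9 + (-4 - 1*(-1)) = -9 + (-4 + 1) = -9 - 3 = -12)
k(G, X) = 3
H(d, S) = (S + d)/(3 + S) (H(d, S) = (d + S)/(S + 3) = (S + d)/(3 + S))
(137 + H(12, -8))**2 = (137 + (-8 + 12)/(3 - 8))**2 = (137 + 4/(-5))**2 = (137 - 1/5*4)**2 = (137 - 4/5)**2 = (681/5)**2 = 463761/25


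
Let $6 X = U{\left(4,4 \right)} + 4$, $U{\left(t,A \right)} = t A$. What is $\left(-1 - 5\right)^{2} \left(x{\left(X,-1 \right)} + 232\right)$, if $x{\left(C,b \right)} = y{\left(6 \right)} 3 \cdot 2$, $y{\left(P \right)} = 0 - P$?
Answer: $7056$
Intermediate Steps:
$y{\left(P \right)} = - P$
$U{\left(t,A \right)} = A t$
$X = \frac{10}{3}$ ($X = \frac{4 \cdot 4 + 4}{6} = \frac{16 + 4}{6} = \frac{1}{6} \cdot 20 = \frac{10}{3} \approx 3.3333$)
$x{\left(C,b \right)} = -36$ ($x{\left(C,b \right)} = \left(-1\right) 6 \cdot 3 \cdot 2 = \left(-6\right) 3 \cdot 2 = \left(-18\right) 2 = -36$)
$\left(-1 - 5\right)^{2} \left(x{\left(X,-1 \right)} + 232\right) = \left(-1 - 5\right)^{2} \left(-36 + 232\right) = \left(-6\right)^{2} \cdot 196 = 36 \cdot 196 = 7056$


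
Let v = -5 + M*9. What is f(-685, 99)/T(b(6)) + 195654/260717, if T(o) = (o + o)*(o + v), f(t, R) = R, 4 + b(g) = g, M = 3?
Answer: 14864589/8342944 ≈ 1.7817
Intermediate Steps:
b(g) = -4 + g
v = 22 (v = -5 + 3*9 = -5 + 27 = 22)
T(o) = 2*o*(22 + o) (T(o) = (o + o)*(o + 22) = (2*o)*(22 + o) = 2*o*(22 + o))
f(-685, 99)/T(b(6)) + 195654/260717 = 99/((2*(-4 + 6)*(22 + (-4 + 6)))) + 195654/260717 = 99/((2*2*(22 + 2))) + 195654*(1/260717) = 99/((2*2*24)) + 195654/260717 = 99/96 + 195654/260717 = 99*(1/96) + 195654/260717 = 33/32 + 195654/260717 = 14864589/8342944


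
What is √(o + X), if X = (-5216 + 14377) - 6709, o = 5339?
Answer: 7*√159 ≈ 88.267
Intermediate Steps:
X = 2452 (X = 9161 - 6709 = 2452)
√(o + X) = √(5339 + 2452) = √7791 = 7*√159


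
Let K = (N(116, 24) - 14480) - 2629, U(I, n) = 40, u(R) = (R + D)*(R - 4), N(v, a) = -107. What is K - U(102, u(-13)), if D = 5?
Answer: -17256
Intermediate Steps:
u(R) = (-4 + R)*(5 + R) (u(R) = (R + 5)*(R - 4) = (5 + R)*(-4 + R) = (-4 + R)*(5 + R))
K = -17216 (K = (-107 - 14480) - 2629 = -14587 - 2629 = -17216)
K - U(102, u(-13)) = -17216 - 1*40 = -17216 - 40 = -17256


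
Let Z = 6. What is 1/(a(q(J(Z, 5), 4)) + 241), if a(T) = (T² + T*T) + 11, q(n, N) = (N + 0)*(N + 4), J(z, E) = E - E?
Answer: 1/2300 ≈ 0.00043478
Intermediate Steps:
J(z, E) = 0
q(n, N) = N*(4 + N)
a(T) = 11 + 2*T² (a(T) = (T² + T²) + 11 = 2*T² + 11 = 11 + 2*T²)
1/(a(q(J(Z, 5), 4)) + 241) = 1/((11 + 2*(4*(4 + 4))²) + 241) = 1/((11 + 2*(4*8)²) + 241) = 1/((11 + 2*32²) + 241) = 1/((11 + 2*1024) + 241) = 1/((11 + 2048) + 241) = 1/(2059 + 241) = 1/2300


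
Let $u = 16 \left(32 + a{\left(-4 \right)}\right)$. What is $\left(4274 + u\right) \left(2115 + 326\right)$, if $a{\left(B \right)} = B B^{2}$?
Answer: $9183042$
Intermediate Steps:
$a{\left(B \right)} = B^{3}$
$u = -512$ ($u = 16 \left(32 + \left(-4\right)^{3}\right) = 16 \left(32 - 64\right) = 16 \left(-32\right) = -512$)
$\left(4274 + u\right) \left(2115 + 326\right) = \left(4274 - 512\right) \left(2115 + 326\right) = 3762 \cdot 2441 = 9183042$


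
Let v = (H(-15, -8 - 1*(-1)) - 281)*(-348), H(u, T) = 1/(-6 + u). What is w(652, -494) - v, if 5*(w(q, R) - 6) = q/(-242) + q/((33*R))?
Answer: -306906836014/3138135 ≈ -97799.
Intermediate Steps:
w(q, R) = 6 - q/1210 + q/(165*R) (w(q, R) = 6 + (q/(-242) + q/((33*R)))/5 = 6 + (q*(-1/242) + q*(1/(33*R)))/5 = 6 + (-q/242 + q/(33*R))/5 = 6 + (-q/1210 + q/(165*R)) = 6 - q/1210 + q/(165*R))
v = 684632/7 (v = (1/(-6 - 15) - 281)*(-348) = (1/(-21) - 281)*(-348) = (-1/21 - 281)*(-348) = -5902/21*(-348) = 684632/7 ≈ 97805.)
w(652, -494) - v = (6 - 1/1210*652 + (1/165)*652/(-494)) - 1*684632/7 = (6 - 326/605 + (1/165)*652*(-1/494)) - 684632/7 = (6 - 326/605 - 326/40755) - 684632/7 = 2444678/448305 - 684632/7 = -306906836014/3138135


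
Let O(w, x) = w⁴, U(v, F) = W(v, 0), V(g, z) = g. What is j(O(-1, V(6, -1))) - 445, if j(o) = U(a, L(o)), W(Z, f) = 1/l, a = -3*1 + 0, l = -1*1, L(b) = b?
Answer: -446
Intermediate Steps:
l = -1
a = -3 (a = -3 + 0 = -3)
W(Z, f) = -1 (W(Z, f) = 1/(-1) = -1)
U(v, F) = -1
j(o) = -1
j(O(-1, V(6, -1))) - 445 = -1 - 445 = -446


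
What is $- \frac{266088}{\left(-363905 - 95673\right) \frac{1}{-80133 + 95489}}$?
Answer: $\frac{2043023664}{229789} \approx 8890.9$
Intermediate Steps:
$- \frac{266088}{\left(-363905 - 95673\right) \frac{1}{-80133 + 95489}} = - \frac{266088}{\left(-459578\right) \frac{1}{15356}} = - \frac{266088}{- \frac{229789}{7678}} = \left(-266088\right) \left(- \frac{7678}{229789}\right) = \frac{2043023664}{229789}$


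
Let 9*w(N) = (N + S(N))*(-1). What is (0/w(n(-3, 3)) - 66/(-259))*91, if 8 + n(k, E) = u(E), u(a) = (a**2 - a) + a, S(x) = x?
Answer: 858/37 ≈ 23.189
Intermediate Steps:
u(a) = a**2
n(k, E) = -8 + E**2
w(N) = -2*N/9 (w(N) = ((N + N)*(-1))/9 = ((2*N)*(-1))/9 = (-2*N)/9 = -2*N/9)
(0/w(n(-3, 3)) - 66/(-259))*91 = (0/((-2*(-8 + 3**2)/9)) - 66/(-259))*91 = (0/((-2*(-8 + 9)/9)) - 66*(-1/259))*91 = (0/((-2/9*1)) + 66/259)*91 = (0/(-2/9) + 66/259)*91 = (0*(-9/2) + 66/259)*91 = (0 + 66/259)*91 = (66/259)*91 = 858/37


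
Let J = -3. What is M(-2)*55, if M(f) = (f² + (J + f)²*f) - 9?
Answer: -3025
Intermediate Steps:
M(f) = -9 + f² + f*(-3 + f)² (M(f) = (f² + (-3 + f)²*f) - 9 = (f² + f*(-3 + f)²) - 9 = -9 + f² + f*(-3 + f)²)
M(-2)*55 = (-9 + (-2)² - 2*(-3 - 2)²)*55 = (-9 + 4 - 2*(-5)²)*55 = (-9 + 4 - 2*25)*55 = (-9 + 4 - 50)*55 = -55*55 = -3025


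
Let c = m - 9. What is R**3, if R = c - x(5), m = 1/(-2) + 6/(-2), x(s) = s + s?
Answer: -91125/8 ≈ -11391.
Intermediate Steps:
x(s) = 2*s
m = -7/2 (m = 1*(-1/2) + 6*(-1/2) = -1/2 - 3 = -7/2 ≈ -3.5000)
c = -25/2 (c = -7/2 - 9 = -25/2 ≈ -12.500)
R = -45/2 (R = -25/2 - 2*5 = -25/2 - 1*10 = -25/2 - 10 = -45/2 ≈ -22.500)
R**3 = (-45/2)**3 = -91125/8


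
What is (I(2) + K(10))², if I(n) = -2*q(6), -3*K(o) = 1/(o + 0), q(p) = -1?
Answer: 3481/900 ≈ 3.8678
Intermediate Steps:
K(o) = -1/(3*o) (K(o) = -1/(3*(o + 0)) = -1/(3*o))
I(n) = 2 (I(n) = -2*(-1) = 2)
(I(2) + K(10))² = (2 - ⅓/10)² = (2 - ⅓*⅒)² = (2 - 1/30)² = (59/30)² = 3481/900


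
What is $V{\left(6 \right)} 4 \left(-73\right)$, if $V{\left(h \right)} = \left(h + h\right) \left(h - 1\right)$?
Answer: $-17520$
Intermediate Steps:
$V{\left(h \right)} = 2 h \left(-1 + h\right)$
$V{\left(6 \right)} 4 \left(-73\right) = 2 \cdot 6 \left(-1 + 6\right) 4 \left(-73\right) = 2 \cdot 6 \cdot 5 \cdot 4 \left(-73\right) = 60 \cdot 4 \left(-73\right) = 240 \left(-73\right) = -17520$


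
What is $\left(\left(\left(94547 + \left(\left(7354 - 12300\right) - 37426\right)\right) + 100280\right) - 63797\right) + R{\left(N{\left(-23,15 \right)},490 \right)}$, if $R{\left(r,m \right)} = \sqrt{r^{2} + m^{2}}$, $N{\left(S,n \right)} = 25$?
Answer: $88658 + 5 \sqrt{9629} \approx 89149.0$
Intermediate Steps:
$R{\left(r,m \right)} = \sqrt{m^{2} + r^{2}}$
$\left(\left(\left(94547 + \left(\left(7354 - 12300\right) - 37426\right)\right) + 100280\right) - 63797\right) + R{\left(N{\left(-23,15 \right)},490 \right)} = \left(\left(\left(94547 + \left(\left(7354 - 12300\right) - 37426\right)\right) + 100280\right) - 63797\right) + \sqrt{490^{2} + 25^{2}} = \left(\left(\left(94547 - 42372\right) + 100280\right) - 63797\right) + \sqrt{240100 + 625} = \left(\left(\left(94547 - 42372\right) + 100280\right) - 63797\right) + \sqrt{240725} = \left(\left(52175 + 100280\right) - 63797\right) + 5 \sqrt{9629} = \left(152455 - 63797\right) + 5 \sqrt{9629} = 88658 + 5 \sqrt{9629}$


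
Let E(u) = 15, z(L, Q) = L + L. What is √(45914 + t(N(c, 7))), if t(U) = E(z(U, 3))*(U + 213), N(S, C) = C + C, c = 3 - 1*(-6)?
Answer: √49319 ≈ 222.08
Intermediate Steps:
z(L, Q) = 2*L
c = 9 (c = 3 + 6 = 9)
N(S, C) = 2*C
t(U) = 3195 + 15*U (t(U) = 15*(U + 213) = 15*(213 + U) = 3195 + 15*U)
√(45914 + t(N(c, 7))) = √(45914 + (3195 + 15*(2*7))) = √(45914 + (3195 + 15*14)) = √(45914 + (3195 + 210)) = √(45914 + 3405) = √49319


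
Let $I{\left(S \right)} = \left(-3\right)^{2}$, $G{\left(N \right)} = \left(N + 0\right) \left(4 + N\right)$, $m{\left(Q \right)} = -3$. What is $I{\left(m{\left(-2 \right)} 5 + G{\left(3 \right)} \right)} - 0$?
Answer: $9$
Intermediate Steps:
$G{\left(N \right)} = N \left(4 + N\right)$
$I{\left(S \right)} = 9$
$I{\left(m{\left(-2 \right)} 5 + G{\left(3 \right)} \right)} - 0 = 9 - 0 = 9 + 0 = 9$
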